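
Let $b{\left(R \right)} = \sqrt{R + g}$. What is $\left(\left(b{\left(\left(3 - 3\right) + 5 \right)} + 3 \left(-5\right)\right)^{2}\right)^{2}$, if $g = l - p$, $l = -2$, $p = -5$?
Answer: $61489 - 27960 \sqrt{2} \approx 21948.0$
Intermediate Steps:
$g = 3$ ($g = -2 - -5 = -2 + 5 = 3$)
$b{\left(R \right)} = \sqrt{3 + R}$ ($b{\left(R \right)} = \sqrt{R + 3} = \sqrt{3 + R}$)
$\left(\left(b{\left(\left(3 - 3\right) + 5 \right)} + 3 \left(-5\right)\right)^{2}\right)^{2} = \left(\left(\sqrt{3 + \left(\left(3 - 3\right) + 5\right)} + 3 \left(-5\right)\right)^{2}\right)^{2} = \left(\left(\sqrt{3 + \left(0 + 5\right)} - 15\right)^{2}\right)^{2} = \left(\left(\sqrt{3 + 5} - 15\right)^{2}\right)^{2} = \left(\left(\sqrt{8} - 15\right)^{2}\right)^{2} = \left(\left(2 \sqrt{2} - 15\right)^{2}\right)^{2} = \left(\left(-15 + 2 \sqrt{2}\right)^{2}\right)^{2} = \left(-15 + 2 \sqrt{2}\right)^{4}$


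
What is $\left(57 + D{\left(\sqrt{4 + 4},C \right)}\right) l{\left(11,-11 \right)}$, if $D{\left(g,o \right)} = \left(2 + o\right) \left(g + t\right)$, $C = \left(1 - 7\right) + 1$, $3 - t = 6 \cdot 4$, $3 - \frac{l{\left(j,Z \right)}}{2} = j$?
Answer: $-1920 + 96 \sqrt{2} \approx -1784.2$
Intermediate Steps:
$l{\left(j,Z \right)} = 6 - 2 j$
$t = -21$ ($t = 3 - 6 \cdot 4 = 3 - 24 = -21$)
$C = -5$ ($C = -6 + 1 = -5$)
$D{\left(g,o \right)} = \left(-21 + g\right) \left(2 + o\right)$ ($D{\left(g,o \right)} = \left(2 + o\right) \left(g - 21\right) = \left(2 + o\right) \left(-21 + g\right) = \left(-21 + g\right) \left(2 + o\right)$)
$\left(57 + D{\left(\sqrt{4 + 4},C \right)}\right) l{\left(11,-11 \right)} = \left(57 + \left(-42 - -105 + 2 \sqrt{4 + 4} + \sqrt{4 + 4} \left(-5\right)\right)\right) \left(6 - 22\right) = \left(57 + \left(-42 + 105 + 2 \sqrt{8} + \sqrt{8} \left(-5\right)\right)\right) \left(6 - 22\right) = \left(57 + \left(-42 + 105 + 2 \cdot 2 \sqrt{2} + 2 \sqrt{2} \left(-5\right)\right)\right) \left(-16\right) = \left(57 + \left(-42 + 105 + 4 \sqrt{2} - 10 \sqrt{2}\right)\right) \left(-16\right) = \left(57 + \left(63 - 6 \sqrt{2}\right)\right) \left(-16\right) = \left(120 - 6 \sqrt{2}\right) \left(-16\right) = -1920 + 96 \sqrt{2}$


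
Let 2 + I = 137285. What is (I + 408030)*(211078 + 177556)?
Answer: 211927172442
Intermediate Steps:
I = 137283 (I = -2 + 137285 = 137283)
(I + 408030)*(211078 + 177556) = (137283 + 408030)*(211078 + 177556) = 545313*388634 = 211927172442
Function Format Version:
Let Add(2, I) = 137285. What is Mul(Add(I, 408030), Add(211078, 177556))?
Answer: 211927172442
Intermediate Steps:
I = 137283 (I = Add(-2, 137285) = 137283)
Mul(Add(I, 408030), Add(211078, 177556)) = Mul(Add(137283, 408030), Add(211078, 177556)) = Mul(545313, 388634) = 211927172442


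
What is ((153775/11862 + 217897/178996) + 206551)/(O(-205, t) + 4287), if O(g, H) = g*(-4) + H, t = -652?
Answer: 219294817285133/4729540604580 ≈ 46.367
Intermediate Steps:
O(g, H) = H - 4*g (O(g, H) = -4*g + H = H - 4*g)
((153775/11862 + 217897/178996) + 206551)/(O(-205, t) + 4287) = ((153775/11862 + 217897/178996) + 206551)/((-652 - 4*(-205)) + 4287) = ((153775*(1/11862) + 217897*(1/178996)) + 206551)/((-652 + 820) + 4287) = ((153775/11862 + 217897/178996) + 206551)/(168 + 4287) = (15054902057/1061625276 + 206551)/4455 = (219294817285133/1061625276)*(1/4455) = 219294817285133/4729540604580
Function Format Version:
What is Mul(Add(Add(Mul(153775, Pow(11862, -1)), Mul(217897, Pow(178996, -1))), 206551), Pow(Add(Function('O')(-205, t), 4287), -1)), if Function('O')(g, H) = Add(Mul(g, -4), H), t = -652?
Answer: Rational(219294817285133, 4729540604580) ≈ 46.367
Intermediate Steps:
Function('O')(g, H) = Add(H, Mul(-4, g)) (Function('O')(g, H) = Add(Mul(-4, g), H) = Add(H, Mul(-4, g)))
Mul(Add(Add(Mul(153775, Pow(11862, -1)), Mul(217897, Pow(178996, -1))), 206551), Pow(Add(Function('O')(-205, t), 4287), -1)) = Mul(Add(Add(Mul(153775, Pow(11862, -1)), Mul(217897, Pow(178996, -1))), 206551), Pow(Add(Add(-652, Mul(-4, -205)), 4287), -1)) = Mul(Add(Add(Mul(153775, Rational(1, 11862)), Mul(217897, Rational(1, 178996))), 206551), Pow(Add(Add(-652, 820), 4287), -1)) = Mul(Add(Add(Rational(153775, 11862), Rational(217897, 178996)), 206551), Pow(Add(168, 4287), -1)) = Mul(Add(Rational(15054902057, 1061625276), 206551), Pow(4455, -1)) = Mul(Rational(219294817285133, 1061625276), Rational(1, 4455)) = Rational(219294817285133, 4729540604580)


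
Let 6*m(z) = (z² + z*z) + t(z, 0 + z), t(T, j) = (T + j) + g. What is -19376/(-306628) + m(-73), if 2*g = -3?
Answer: 76736425/43804 ≈ 1751.8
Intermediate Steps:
g = -3/2 (g = (½)*(-3) = -3/2 ≈ -1.5000)
t(T, j) = -3/2 + T + j (t(T, j) = (T + j) - 3/2 = -3/2 + T + j)
m(z) = -¼ + z/3 + z²/3 (m(z) = ((z² + z*z) + (-3/2 + z + (0 + z)))/6 = ((z² + z²) + (-3/2 + z + z))/6 = (2*z² + (-3/2 + 2*z))/6 = (-3/2 + 2*z + 2*z²)/6 = -¼ + z/3 + z²/3)
-19376/(-306628) + m(-73) = -19376/(-306628) + (-¼ + (⅓)*(-73) + (⅓)*(-73)²) = -19376*(-1/306628) + (-¼ - 73/3 + (⅓)*5329) = 692/10951 + (-¼ - 73/3 + 5329/3) = 692/10951 + 7007/4 = 76736425/43804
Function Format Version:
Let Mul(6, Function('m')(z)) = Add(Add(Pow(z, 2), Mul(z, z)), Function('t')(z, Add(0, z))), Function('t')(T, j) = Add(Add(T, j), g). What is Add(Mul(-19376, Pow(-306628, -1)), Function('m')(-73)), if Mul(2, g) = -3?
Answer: Rational(76736425, 43804) ≈ 1751.8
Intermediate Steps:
g = Rational(-3, 2) (g = Mul(Rational(1, 2), -3) = Rational(-3, 2) ≈ -1.5000)
Function('t')(T, j) = Add(Rational(-3, 2), T, j) (Function('t')(T, j) = Add(Add(T, j), Rational(-3, 2)) = Add(Rational(-3, 2), T, j))
Function('m')(z) = Add(Rational(-1, 4), Mul(Rational(1, 3), z), Mul(Rational(1, 3), Pow(z, 2))) (Function('m')(z) = Mul(Rational(1, 6), Add(Add(Pow(z, 2), Mul(z, z)), Add(Rational(-3, 2), z, Add(0, z)))) = Mul(Rational(1, 6), Add(Add(Pow(z, 2), Pow(z, 2)), Add(Rational(-3, 2), z, z))) = Mul(Rational(1, 6), Add(Mul(2, Pow(z, 2)), Add(Rational(-3, 2), Mul(2, z)))) = Mul(Rational(1, 6), Add(Rational(-3, 2), Mul(2, z), Mul(2, Pow(z, 2)))) = Add(Rational(-1, 4), Mul(Rational(1, 3), z), Mul(Rational(1, 3), Pow(z, 2))))
Add(Mul(-19376, Pow(-306628, -1)), Function('m')(-73)) = Add(Mul(-19376, Pow(-306628, -1)), Add(Rational(-1, 4), Mul(Rational(1, 3), -73), Mul(Rational(1, 3), Pow(-73, 2)))) = Add(Mul(-19376, Rational(-1, 306628)), Add(Rational(-1, 4), Rational(-73, 3), Mul(Rational(1, 3), 5329))) = Add(Rational(692, 10951), Add(Rational(-1, 4), Rational(-73, 3), Rational(5329, 3))) = Add(Rational(692, 10951), Rational(7007, 4)) = Rational(76736425, 43804)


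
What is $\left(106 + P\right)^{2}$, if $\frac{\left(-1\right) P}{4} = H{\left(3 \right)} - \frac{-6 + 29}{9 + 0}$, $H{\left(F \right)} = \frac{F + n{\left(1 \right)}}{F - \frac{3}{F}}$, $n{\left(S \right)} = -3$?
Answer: $\frac{1094116}{81} \approx 13508.0$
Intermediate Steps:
$H{\left(F \right)} = \frac{-3 + F}{F - \frac{3}{F}}$ ($H{\left(F \right)} = \frac{F - 3}{F - \frac{3}{F}} = \frac{-3 + F}{F - \frac{3}{F}}$)
$P = \frac{92}{9}$ ($P = - 4 \left(\frac{3 \left(-3 + 3\right)}{-3 + 3^{2}} - \frac{-6 + 29}{9 + 0}\right) = - 4 \left(3 \frac{1}{-3 + 9} \cdot 0 - \frac{23}{9}\right) = - 4 \left(3 \cdot \frac{1}{6} \cdot 0 - 23 \cdot \frac{1}{9}\right) = - 4 \left(3 \cdot \frac{1}{6} \cdot 0 - \frac{23}{9}\right) = - 4 \left(0 - \frac{23}{9}\right) = \left(-4\right) \left(- \frac{23}{9}\right) = \frac{92}{9} \approx 10.222$)
$\left(106 + P\right)^{2} = \left(106 + \frac{92}{9}\right)^{2} = \left(\frac{1046}{9}\right)^{2} = \frac{1094116}{81}$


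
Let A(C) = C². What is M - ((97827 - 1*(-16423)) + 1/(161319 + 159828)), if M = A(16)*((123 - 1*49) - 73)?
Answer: -36608831119/321147 ≈ -1.1399e+5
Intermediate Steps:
M = 256 (M = 16²*((123 - 1*49) - 73) = 256*((123 - 49) - 73) = 256*(74 - 73) = 256*1 = 256)
M - ((97827 - 1*(-16423)) + 1/(161319 + 159828)) = 256 - ((97827 - 1*(-16423)) + 1/(161319 + 159828)) = 256 - ((97827 + 16423) + 1/321147) = 256 - (114250 + 1/321147) = 256 - 1*36691044751/321147 = 256 - 36691044751/321147 = -36608831119/321147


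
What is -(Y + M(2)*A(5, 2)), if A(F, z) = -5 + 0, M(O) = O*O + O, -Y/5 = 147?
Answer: 765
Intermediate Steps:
Y = -735 (Y = -5*147 = -735)
M(O) = O + O**2 (M(O) = O**2 + O = O + O**2)
A(F, z) = -5
-(Y + M(2)*A(5, 2)) = -(-735 + (2*(1 + 2))*(-5)) = -(-735 + (2*3)*(-5)) = -(-735 + 6*(-5)) = -(-735 - 30) = -1*(-765) = 765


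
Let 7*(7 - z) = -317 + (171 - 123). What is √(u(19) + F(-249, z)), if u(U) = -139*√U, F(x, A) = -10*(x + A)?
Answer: √(99750 - 6811*√19)/7 ≈ 37.813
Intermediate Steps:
z = 318/7 (z = 7 - (-317 + (171 - 123))/7 = 7 - (-317 + 48)/7 = 7 - ⅐*(-269) = 7 + 269/7 = 318/7 ≈ 45.429)
F(x, A) = -10*A - 10*x (F(x, A) = -10*(A + x) = -10*A - 10*x)
√(u(19) + F(-249, z)) = √(-139*√19 + (-10*318/7 - 10*(-249))) = √(-139*√19 + (-3180/7 + 2490)) = √(-139*√19 + 14250/7) = √(14250/7 - 139*√19)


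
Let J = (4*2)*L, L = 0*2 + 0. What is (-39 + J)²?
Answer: 1521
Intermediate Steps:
L = 0 (L = 0 + 0 = 0)
J = 0 (J = (4*2)*0 = 8*0 = 0)
(-39 + J)² = (-39 + 0)² = (-39)² = 1521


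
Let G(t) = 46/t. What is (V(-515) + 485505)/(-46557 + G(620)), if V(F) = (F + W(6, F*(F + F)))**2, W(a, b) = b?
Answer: -87057792816300/14432647 ≈ -6.0320e+6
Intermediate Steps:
V(F) = (F + 2*F**2)**2 (V(F) = (F + F*(F + F))**2 = (F + F*(2*F))**2 = (F + 2*F**2)**2)
(V(-515) + 485505)/(-46557 + G(620)) = ((-515)**2*(1 + 2*(-515))**2 + 485505)/(-46557 + 46/620) = (265225*(1 - 1030)**2 + 485505)/(-46557 + 46*(1/620)) = (265225*(-1029)**2 + 485505)/(-46557 + 23/310) = (265225*1058841 + 485505)/(-14432647/310) = (280831104225 + 485505)*(-310/14432647) = 280831589730*(-310/14432647) = -87057792816300/14432647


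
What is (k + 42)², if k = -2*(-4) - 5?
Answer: 2025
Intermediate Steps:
k = 3 (k = 8 - 5 = 3)
(k + 42)² = (3 + 42)² = 45² = 2025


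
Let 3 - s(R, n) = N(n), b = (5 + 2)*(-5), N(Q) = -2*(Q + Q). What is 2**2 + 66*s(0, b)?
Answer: -9038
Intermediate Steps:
N(Q) = -4*Q
b = -35 (b = 7*(-5) = -35)
s(R, n) = 3 + 4*n (s(R, n) = 3 - (-4)*n = 3 + 4*n)
2**2 + 66*s(0, b) = 2**2 + 66*(3 + 4*(-35)) = 4 + 66*(3 - 140) = 4 + 66*(-137) = 4 - 9042 = -9038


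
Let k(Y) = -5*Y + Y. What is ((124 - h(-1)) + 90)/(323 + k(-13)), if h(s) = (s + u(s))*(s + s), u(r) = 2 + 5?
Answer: 226/375 ≈ 0.60267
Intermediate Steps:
u(r) = 7
k(Y) = -4*Y
h(s) = 2*s*(7 + s) (h(s) = (s + 7)*(s + s) = (7 + s)*(2*s) = 2*s*(7 + s))
((124 - h(-1)) + 90)/(323 + k(-13)) = ((124 - 2*(-1)*(7 - 1)) + 90)/(323 - 4*(-13)) = ((124 - 2*(-1)*6) + 90)/(323 + 52) = ((124 - 1*(-12)) + 90)/375 = ((124 + 12) + 90)*(1/375) = (136 + 90)*(1/375) = 226*(1/375) = 226/375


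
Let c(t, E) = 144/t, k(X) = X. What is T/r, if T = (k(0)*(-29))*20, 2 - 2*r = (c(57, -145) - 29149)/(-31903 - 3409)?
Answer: 0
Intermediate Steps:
r = 788073/1341856 (r = 1 - (144/57 - 29149)/(2*(-31903 - 3409)) = 1 - (144*(1/57) - 29149)/(2*(-35312)) = 1 - (48/19 - 29149)*(-1)/(2*35312) = 1 - (-553783)*(-1)/(38*35312) = 1 - ½*553783/670928 = 1 - 553783/1341856 = 788073/1341856 ≈ 0.58730)
T = 0 (T = (0*(-29))*20 = 0*20 = 0)
T/r = 0/(788073/1341856) = 0*(1341856/788073) = 0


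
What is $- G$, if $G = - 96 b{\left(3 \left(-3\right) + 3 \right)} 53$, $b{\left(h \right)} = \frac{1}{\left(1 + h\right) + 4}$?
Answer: $-5088$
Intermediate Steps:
$b{\left(h \right)} = \frac{1}{5 + h}$
$G = 5088$ ($G = - \frac{96}{5 + \left(3 \left(-3\right) + 3\right)} 53 = - \frac{96}{5 + \left(-9 + 3\right)} 53 = - \frac{96}{5 - 6} \cdot 53 = - \frac{96}{-1} \cdot 53 = \left(-96\right) \left(-1\right) 53 = 96 \cdot 53 = 5088$)
$- G = \left(-1\right) 5088 = -5088$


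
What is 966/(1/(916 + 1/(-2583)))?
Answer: 108837242/123 ≈ 8.8486e+5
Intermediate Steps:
966/(1/(916 + 1/(-2583))) = 966/(1/(916 - 1/2583)) = 966/(1/(2366027/2583)) = 966/(2583/2366027) = 966*(2366027/2583) = 108837242/123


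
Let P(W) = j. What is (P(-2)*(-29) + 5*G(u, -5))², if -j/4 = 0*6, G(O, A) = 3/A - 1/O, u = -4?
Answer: 49/16 ≈ 3.0625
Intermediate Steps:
G(O, A) = -1/O + 3/A
j = 0 (j = -0*6 = -4*0 = 0)
P(W) = 0
(P(-2)*(-29) + 5*G(u, -5))² = (0*(-29) + 5*(-1/(-4) + 3/(-5)))² = (0 + 5*(-1*(-¼) + 3*(-⅕)))² = (0 + 5*(¼ - ⅗))² = (0 + 5*(-7/20))² = (0 - 7/4)² = (-7/4)² = 49/16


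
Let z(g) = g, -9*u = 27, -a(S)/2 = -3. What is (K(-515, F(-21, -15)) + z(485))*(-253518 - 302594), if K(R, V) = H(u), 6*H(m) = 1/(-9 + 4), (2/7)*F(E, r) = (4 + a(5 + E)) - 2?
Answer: -4045436744/15 ≈ -2.6970e+8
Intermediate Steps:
a(S) = 6 (a(S) = -2*(-3) = 6)
F(E, r) = 28 (F(E, r) = 7*((4 + 6) - 2)/2 = 7*(10 - 2)/2 = (7/2)*8 = 28)
u = -3 (u = -⅑*27 = -3)
H(m) = -1/30 (H(m) = 1/(6*(-9 + 4)) = (⅙)/(-5) = (⅙)*(-⅕) = -1/30)
K(R, V) = -1/30
(K(-515, F(-21, -15)) + z(485))*(-253518 - 302594) = (-1/30 + 485)*(-253518 - 302594) = (14549/30)*(-556112) = -4045436744/15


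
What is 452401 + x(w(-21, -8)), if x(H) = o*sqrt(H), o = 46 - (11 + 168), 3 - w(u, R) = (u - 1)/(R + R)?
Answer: 452401 - 133*sqrt(26)/4 ≈ 4.5223e+5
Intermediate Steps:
w(u, R) = 3 - (-1 + u)/(2*R) (w(u, R) = 3 - (u - 1)/(R + R) = 3 - (-1 + u)/(2*R))
o = -133 (o = 46 - 1*179 = 46 - 179 = -133)
x(H) = -133*sqrt(H)
452401 + x(w(-21, -8)) = 452401 - 133*sqrt(13)*sqrt(-1/(-8)) = 452401 - 133*sqrt(26)/4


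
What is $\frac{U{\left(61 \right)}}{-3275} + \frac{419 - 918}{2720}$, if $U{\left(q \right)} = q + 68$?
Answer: $- \frac{397021}{1781600} \approx -0.22285$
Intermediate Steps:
$U{\left(q \right)} = 68 + q$
$\frac{U{\left(61 \right)}}{-3275} + \frac{419 - 918}{2720} = \frac{68 + 61}{-3275} + \frac{419 - 918}{2720} = 129 \left(- \frac{1}{3275}\right) + \left(419 - 918\right) \frac{1}{2720} = - \frac{129}{3275} - \frac{499}{2720} = - \frac{397021}{1781600}$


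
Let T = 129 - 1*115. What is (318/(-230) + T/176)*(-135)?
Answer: 356049/2024 ≈ 175.91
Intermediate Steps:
T = 14 (T = 129 - 115 = 14)
(318/(-230) + T/176)*(-135) = (318/(-230) + 14/176)*(-135) = (318*(-1/230) + 14*(1/176))*(-135) = (-159/115 + 7/88)*(-135) = -13187/10120*(-135) = 356049/2024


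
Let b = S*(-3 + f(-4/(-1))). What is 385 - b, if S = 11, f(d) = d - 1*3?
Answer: 407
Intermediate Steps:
f(d) = -3 + d (f(d) = d - 3 = -3 + d)
b = -22 (b = 11*(-3 + (-3 - 4/(-1))) = 11*(-3 + (-3 - 4*(-1))) = 11*(-3 + (-3 + 4)) = 11*(-3 + 1) = 11*(-2) = -22)
385 - b = 385 - 1*(-22) = 385 + 22 = 407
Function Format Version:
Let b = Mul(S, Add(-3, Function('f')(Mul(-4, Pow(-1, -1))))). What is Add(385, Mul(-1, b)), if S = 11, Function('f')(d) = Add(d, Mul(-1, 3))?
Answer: 407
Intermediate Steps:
Function('f')(d) = Add(-3, d) (Function('f')(d) = Add(d, -3) = Add(-3, d))
b = -22 (b = Mul(11, Add(-3, Add(-3, Mul(-4, Pow(-1, -1))))) = Mul(11, Add(-3, Add(-3, Mul(-4, -1)))) = Mul(11, Add(-3, Add(-3, 4))) = Mul(11, Add(-3, 1)) = Mul(11, -2) = -22)
Add(385, Mul(-1, b)) = Add(385, Mul(-1, -22)) = Add(385, 22) = 407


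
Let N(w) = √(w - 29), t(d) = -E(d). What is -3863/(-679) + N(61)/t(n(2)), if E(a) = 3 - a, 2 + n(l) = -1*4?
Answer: 3863/679 - 4*√2/9 ≈ 5.0607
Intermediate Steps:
n(l) = -6 (n(l) = -2 - 1*4 = -2 - 4 = -6)
t(d) = -3 + d (t(d) = -(3 - d) = -3 + d)
N(w) = √(-29 + w)
-3863/(-679) + N(61)/t(n(2)) = -3863/(-679) + √(-29 + 61)/(-3 - 6) = -3863*(-1/679) + √32/(-9) = 3863/679 + (4*√2)*(-⅑) = 3863/679 - 4*√2/9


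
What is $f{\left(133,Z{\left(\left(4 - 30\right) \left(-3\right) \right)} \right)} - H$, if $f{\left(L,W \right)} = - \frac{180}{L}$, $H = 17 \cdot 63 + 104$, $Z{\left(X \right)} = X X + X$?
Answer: $- \frac{156455}{133} \approx -1176.4$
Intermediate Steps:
$Z{\left(X \right)} = X + X^{2}$ ($Z{\left(X \right)} = X^{2} + X = X + X^{2}$)
$H = 1175$ ($H = 1071 + 104 = 1175$)
$f{\left(133,Z{\left(\left(4 - 30\right) \left(-3\right) \right)} \right)} - H = - \frac{180}{133} - 1175 = - \frac{156455}{133}$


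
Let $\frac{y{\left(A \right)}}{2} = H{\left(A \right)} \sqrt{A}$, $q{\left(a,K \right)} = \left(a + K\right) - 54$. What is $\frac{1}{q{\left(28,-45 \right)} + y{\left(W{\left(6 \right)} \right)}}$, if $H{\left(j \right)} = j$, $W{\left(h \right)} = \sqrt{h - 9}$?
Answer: $- \frac{1}{71 - 2 i 3^{\frac{3}{4}} \sqrt{i}} \approx -0.013447 - 0.00058405 i$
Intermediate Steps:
$q{\left(a,K \right)} = -54 + K + a$ ($q{\left(a,K \right)} = \left(K + a\right) - 54 = -54 + K + a$)
$W{\left(h \right)} = \sqrt{-9 + h}$
$y{\left(A \right)} = 2 A^{\frac{3}{2}}$ ($y{\left(A \right)} = 2 A \sqrt{A} = 2 A^{\frac{3}{2}}$)
$\frac{1}{q{\left(28,-45 \right)} + y{\left(W{\left(6 \right)} \right)}} = \frac{1}{\left(-54 - 45 + 28\right) + 2 \left(\sqrt{-9 + 6}\right)^{\frac{3}{2}}} = \frac{1}{-71 + 2 \left(\sqrt{-3}\right)^{\frac{3}{2}}} = \frac{1}{-71 + 2 \left(i \sqrt{3}\right)^{\frac{3}{2}}} = \frac{1}{-71 + 2 \cdot 3^{\frac{3}{4}} i^{\frac{3}{2}}}$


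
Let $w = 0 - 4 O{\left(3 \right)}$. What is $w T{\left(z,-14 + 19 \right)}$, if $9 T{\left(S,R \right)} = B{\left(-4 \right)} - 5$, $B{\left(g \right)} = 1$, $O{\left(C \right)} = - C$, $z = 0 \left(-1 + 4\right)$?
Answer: $- \frac{16}{3} \approx -5.3333$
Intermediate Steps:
$z = 0$ ($z = 0 \cdot 3 = 0$)
$T{\left(S,R \right)} = - \frac{4}{9}$ ($T{\left(S,R \right)} = \frac{1 - 5}{9} = \frac{1}{9} \left(-4\right) = - \frac{4}{9}$)
$w = 12$ ($w = 0 - 4 \left(\left(-1\right) 3\right) = 0 - -12 = 0 + 12 = 12$)
$w T{\left(z,-14 + 19 \right)} = 12 \left(- \frac{4}{9}\right) = - \frac{16}{3}$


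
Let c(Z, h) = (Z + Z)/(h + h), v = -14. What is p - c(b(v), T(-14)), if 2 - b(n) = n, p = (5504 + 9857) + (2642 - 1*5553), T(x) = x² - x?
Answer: 1307242/105 ≈ 12450.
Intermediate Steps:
p = 12450 (p = 15361 + (2642 - 5553) = 15361 - 2911 = 12450)
b(n) = 2 - n
c(Z, h) = Z/h (c(Z, h) = (2*Z)/((2*h)) = (2*Z)*(1/(2*h)) = Z/h)
p - c(b(v), T(-14)) = 12450 - (2 - 1*(-14))/((-14*(-1 - 14))) = 12450 - (2 + 14)/((-14*(-15))) = 12450 - 16/210 = 12450 - 1*8/105 = 12450 - 8/105 = 1307242/105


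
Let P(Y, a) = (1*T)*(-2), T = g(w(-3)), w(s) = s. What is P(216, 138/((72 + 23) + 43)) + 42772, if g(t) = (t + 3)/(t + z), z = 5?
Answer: 42772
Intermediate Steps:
g(t) = (3 + t)/(5 + t) (g(t) = (t + 3)/(t + 5) = (3 + t)/(5 + t))
T = 0 (T = (3 - 3)/(5 - 3) = 0/2 = (½)*0 = 0)
P(Y, a) = 0 (P(Y, a) = (1*0)*(-2) = 0*(-2) = 0)
P(216, 138/((72 + 23) + 43)) + 42772 = 0 + 42772 = 42772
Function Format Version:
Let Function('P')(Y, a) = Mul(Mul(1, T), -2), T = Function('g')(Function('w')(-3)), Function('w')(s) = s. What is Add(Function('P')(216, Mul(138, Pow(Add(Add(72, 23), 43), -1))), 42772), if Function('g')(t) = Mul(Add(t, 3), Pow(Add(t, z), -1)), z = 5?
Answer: 42772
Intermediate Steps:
Function('g')(t) = Mul(Pow(Add(5, t), -1), Add(3, t)) (Function('g')(t) = Mul(Add(t, 3), Pow(Add(t, 5), -1)) = Mul(Add(3, t), Pow(Add(5, t), -1)) = Mul(Pow(Add(5, t), -1), Add(3, t)))
T = 0 (T = Mul(Pow(Add(5, -3), -1), Add(3, -3)) = Mul(Pow(2, -1), 0) = Mul(Rational(1, 2), 0) = 0)
Function('P')(Y, a) = 0 (Function('P')(Y, a) = Mul(Mul(1, 0), -2) = Mul(0, -2) = 0)
Add(Function('P')(216, Mul(138, Pow(Add(Add(72, 23), 43), -1))), 42772) = Add(0, 42772) = 42772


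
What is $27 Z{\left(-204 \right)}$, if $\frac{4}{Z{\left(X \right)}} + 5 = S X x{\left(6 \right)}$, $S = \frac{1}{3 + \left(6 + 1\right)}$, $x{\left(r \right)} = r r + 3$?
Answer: $- \frac{540}{4003} \approx -0.1349$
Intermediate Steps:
$x{\left(r \right)} = 3 + r^{2}$ ($x{\left(r \right)} = r^{2} + 3 = 3 + r^{2}$)
$S = \frac{1}{10}$ ($S = \frac{1}{3 + 7} = \frac{1}{10} \approx 0.1$)
$Z{\left(X \right)} = \frac{4}{-5 + \frac{39 X}{10}}$ ($Z{\left(X \right)} = \frac{4}{-5 + \frac{X}{10} \left(3 + 6^{2}\right)} = \frac{4}{-5 + \frac{X}{10} \left(3 + 36\right)} = \frac{4}{-5 + \frac{X}{10} \cdot 39} = \frac{4}{-5 + \frac{39 X}{10}}$)
$27 Z{\left(-204 \right)} = 27 \frac{40}{-50 + 39 \left(-204\right)} = 27 \frac{40}{-50 - 7956} = 27 \frac{40}{-8006} = 27 \cdot 40 \left(- \frac{1}{8006}\right) = 27 \left(- \frac{20}{4003}\right) = - \frac{540}{4003}$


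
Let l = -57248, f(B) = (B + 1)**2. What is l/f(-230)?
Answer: -57248/52441 ≈ -1.0917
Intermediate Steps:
f(B) = (1 + B)**2
l/f(-230) = -57248/(1 - 230)**2 = -57248/((-229)**2) = -57248/52441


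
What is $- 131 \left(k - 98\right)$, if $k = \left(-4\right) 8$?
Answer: $17030$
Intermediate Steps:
$k = -32$
$- 131 \left(k - 98\right) = - 131 \left(-32 - 98\right) = \left(-131\right) \left(-130\right) = 17030$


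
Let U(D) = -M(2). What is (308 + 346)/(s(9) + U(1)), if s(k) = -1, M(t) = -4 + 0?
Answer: 218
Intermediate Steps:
M(t) = -4
U(D) = 4 (U(D) = -1*(-4) = 4)
(308 + 346)/(s(9) + U(1)) = (308 + 346)/(-1 + 4) = 654/3 = 654*(⅓) = 218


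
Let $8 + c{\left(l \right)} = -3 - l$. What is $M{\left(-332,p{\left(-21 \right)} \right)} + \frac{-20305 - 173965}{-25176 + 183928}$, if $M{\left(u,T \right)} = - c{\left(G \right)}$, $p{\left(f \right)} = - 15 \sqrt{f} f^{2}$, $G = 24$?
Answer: $\frac{2681025}{79376} \approx 33.776$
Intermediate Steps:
$c{\left(l \right)} = -11 - l$ ($c{\left(l \right)} = -8 - \left(3 + l\right) = -11 - l$)
$p{\left(f \right)} = - 15 f^{\frac{5}{2}}$
$M{\left(u,T \right)} = 35$ ($M{\left(u,T \right)} = - (-11 - 24) = \left(-1\right) \left(-35\right) = 35$)
$M{\left(-332,p{\left(-21 \right)} \right)} + \frac{-20305 - 173965}{-25176 + 183928} = 35 + \frac{-20305 - 173965}{-25176 + 183928} = 35 - \frac{194270}{158752} = 35 - \frac{97135}{79376} = \frac{2681025}{79376}$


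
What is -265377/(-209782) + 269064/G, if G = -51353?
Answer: -42816878967/10772935046 ≈ -3.9745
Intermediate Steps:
-265377/(-209782) + 269064/G = -265377/(-209782) + 269064/(-51353) = -265377*(-1/209782) + 269064*(-1/51353) = 265377/209782 - 269064/51353 = -42816878967/10772935046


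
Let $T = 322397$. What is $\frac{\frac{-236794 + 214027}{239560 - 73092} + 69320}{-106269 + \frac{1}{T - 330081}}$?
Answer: $- \frac{22167454405553}{33983235182149} \approx -0.65231$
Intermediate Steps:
$\frac{\frac{-236794 + 214027}{239560 - 73092} + 69320}{-106269 + \frac{1}{T - 330081}} = \frac{\frac{-236794 + 214027}{239560 - 73092} + 69320}{-106269 + \frac{1}{322397 - 330081}} = \frac{- \frac{22767}{239560 - 73092} + 69320}{-106269 + \frac{1}{-7684}} = \frac{- \frac{22767}{166468} + 69320}{-106269 - \frac{1}{7684}} = \frac{\left(-22767\right) \frac{1}{166468} + 69320}{- \frac{816570997}{7684}} = \left(- \frac{22767}{166468} + 69320\right) \left(- \frac{7684}{816570997}\right) = \frac{11539538993}{166468} \left(- \frac{7684}{816570997}\right) = - \frac{22167454405553}{33983235182149}$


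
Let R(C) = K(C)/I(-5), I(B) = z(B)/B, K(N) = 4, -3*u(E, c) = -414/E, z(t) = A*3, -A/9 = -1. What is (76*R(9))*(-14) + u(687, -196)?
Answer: 4874362/6183 ≈ 788.35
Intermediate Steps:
A = 9 (A = -9*(-1) = 9)
z(t) = 27 (z(t) = 9*3 = 27)
u(E, c) = 138/E (u(E, c) = -(-138)/E = 138/E)
I(B) = 27/B
R(C) = -20/27 (R(C) = 4/((27/(-5))) = 4/((27*(-⅕))) = 4/(-27/5) = 4*(-5/27) = -20/27)
(76*R(9))*(-14) + u(687, -196) = (76*(-20/27))*(-14) + 138/687 = -1520/27*(-14) + 138*(1/687) = 21280/27 + 46/229 = 4874362/6183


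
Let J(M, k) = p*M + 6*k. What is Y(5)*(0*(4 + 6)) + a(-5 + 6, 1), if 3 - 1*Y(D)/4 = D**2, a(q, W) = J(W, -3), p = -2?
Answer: -20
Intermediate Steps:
J(M, k) = -2*M + 6*k
a(q, W) = -18 - 2*W (a(q, W) = -2*W + 6*(-3) = -2*W - 18 = -18 - 2*W)
Y(D) = 12 - 4*D**2
Y(5)*(0*(4 + 6)) + a(-5 + 6, 1) = (12 - 4*5**2)*(0*(4 + 6)) + (-18 - 2*1) = (12 - 4*25)*(0*10) + (-18 - 2) = (12 - 100)*0 - 20 = -88*0 - 20 = 0 - 20 = -20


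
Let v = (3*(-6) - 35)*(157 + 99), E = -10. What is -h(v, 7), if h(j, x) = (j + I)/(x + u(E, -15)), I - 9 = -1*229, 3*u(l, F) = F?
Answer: 6894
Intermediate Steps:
u(l, F) = F/3
I = -220 (I = 9 - 1*229 = 9 - 229 = -220)
v = -13568 (v = (-18 - 35)*256 = -53*256 = -13568)
h(j, x) = (-220 + j)/(-5 + x) (h(j, x) = (j - 220)/(x + (⅓)*(-15)) = (-220 + j)/(x - 5) = (-220 + j)/(-5 + x))
-h(v, 7) = -(-220 - 13568)/(-5 + 7) = -(-13788)/2 = -1*(-6894) = 6894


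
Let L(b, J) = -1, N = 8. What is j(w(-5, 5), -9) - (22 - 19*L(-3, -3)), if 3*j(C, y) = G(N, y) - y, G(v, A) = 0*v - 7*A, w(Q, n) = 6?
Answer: -17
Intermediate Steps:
G(v, A) = -7*A (G(v, A) = 0 - 7*A = -7*A)
j(C, y) = -8*y/3 (j(C, y) = (-7*y - y)/3 = (-8*y)/3 = -8*y/3)
j(w(-5, 5), -9) - (22 - 19*L(-3, -3)) = -8/3*(-9) - (22 - 19*(-1)) = 24 - (22 + 19) = 24 - 1*41 = 24 - 41 = -17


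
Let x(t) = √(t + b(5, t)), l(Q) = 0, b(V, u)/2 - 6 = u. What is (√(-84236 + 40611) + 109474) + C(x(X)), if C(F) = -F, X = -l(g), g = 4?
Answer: 109474 - 2*√3 + 5*I*√1745 ≈ 1.0947e+5 + 208.87*I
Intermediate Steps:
b(V, u) = 12 + 2*u
X = 0 (X = -1*0 = 0)
x(t) = √(12 + 3*t) (x(t) = √(t + (12 + 2*t)) = √(12 + 3*t))
(√(-84236 + 40611) + 109474) + C(x(X)) = (√(-84236 + 40611) + 109474) - √(12 + 3*0) = (√(-43625) + 109474) - √(12 + 0) = (5*I*√1745 + 109474) - √12 = (109474 + 5*I*√1745) - 2*√3 = 109474 - 2*√3 + 5*I*√1745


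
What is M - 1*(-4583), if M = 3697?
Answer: 8280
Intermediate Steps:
M - 1*(-4583) = 3697 - 1*(-4583) = 3697 + 4583 = 8280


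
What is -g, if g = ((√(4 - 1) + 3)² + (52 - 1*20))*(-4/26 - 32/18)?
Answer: 9944/117 + 452*√3/39 ≈ 105.07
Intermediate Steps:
g = -7232/117 - 226*(3 + √3)²/117 (g = ((√3 + 3)² + (52 - 20))*(-4*1/26 - 32*1/18) = ((3 + √3)² + 32)*(-2/13 - 16/9) = (32 + (3 + √3)²)*(-226/117) = -7232/117 - 226*(3 + √3)²/117 ≈ -105.07)
-g = -(-9944/117 - 452*√3/39) = 9944/117 + 452*√3/39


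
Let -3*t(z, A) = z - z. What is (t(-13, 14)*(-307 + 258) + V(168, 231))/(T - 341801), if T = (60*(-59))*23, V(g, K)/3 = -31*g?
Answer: 15624/423221 ≈ 0.036917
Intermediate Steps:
V(g, K) = -93*g (V(g, K) = 3*(-31*g) = -93*g)
t(z, A) = 0 (t(z, A) = -(z - z)/3 = -⅓*0 = 0)
T = -81420 (T = -3540*23 = -81420)
(t(-13, 14)*(-307 + 258) + V(168, 231))/(T - 341801) = (0*(-307 + 258) - 93*168)/(-81420 - 341801) = (0*(-49) - 15624)/(-423221) = (0 - 15624)*(-1/423221) = -15624*(-1/423221) = 15624/423221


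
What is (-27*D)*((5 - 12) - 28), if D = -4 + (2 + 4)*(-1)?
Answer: -9450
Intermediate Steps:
D = -10 (D = -4 + 6*(-1) = -4 - 6 = -10)
(-27*D)*((5 - 12) - 28) = (-27*(-10))*((5 - 12) - 28) = 270*(-7 - 28) = 270*(-35) = -9450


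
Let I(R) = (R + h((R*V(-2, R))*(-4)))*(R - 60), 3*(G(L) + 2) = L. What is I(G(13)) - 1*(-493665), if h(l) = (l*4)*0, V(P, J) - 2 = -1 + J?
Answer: 4441774/9 ≈ 4.9353e+5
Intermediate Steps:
V(P, J) = 1 + J (V(P, J) = 2 + (-1 + J) = 1 + J)
h(l) = 0 (h(l) = (4*l)*0 = 0)
G(L) = -2 + L/3
I(R) = R*(-60 + R) (I(R) = (R + 0)*(R - 60) = R*(-60 + R))
I(G(13)) - 1*(-493665) = (-2 + (⅓)*13)*(-60 + (-2 + (⅓)*13)) - 1*(-493665) = (-2 + 13/3)*(-60 + (-2 + 13/3)) + 493665 = 7*(-60 + 7/3)/3 + 493665 = (7/3)*(-173/3) + 493665 = -1211/9 + 493665 = 4441774/9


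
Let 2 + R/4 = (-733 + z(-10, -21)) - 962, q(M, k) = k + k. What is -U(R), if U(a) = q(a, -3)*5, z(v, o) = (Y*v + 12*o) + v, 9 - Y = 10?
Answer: 30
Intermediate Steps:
q(M, k) = 2*k
Y = -1 (Y = 9 - 1*10 = 9 - 10 = -1)
z(v, o) = 12*o (z(v, o) = (-v + 12*o) + v = 12*o)
R = -7796 (R = -8 + 4*((-733 + 12*(-21)) - 962) = -8 + 4*((-733 - 252) - 962) = -8 + 4*(-985 - 962) = -8 + 4*(-1947) = -8 - 7788 = -7796)
U(a) = -30 (U(a) = (2*(-3))*5 = -6*5 = -30)
-U(R) = -1*(-30) = 30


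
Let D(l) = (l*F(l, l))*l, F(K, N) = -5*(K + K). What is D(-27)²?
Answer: 38742048900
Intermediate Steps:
F(K, N) = -10*K
D(l) = -10*l³ (D(l) = (l*(-10*l))*l = (-10*l²)*l = -10*l³)
D(-27)² = (-10*(-27)³)² = (-10*(-19683))² = 196830² = 38742048900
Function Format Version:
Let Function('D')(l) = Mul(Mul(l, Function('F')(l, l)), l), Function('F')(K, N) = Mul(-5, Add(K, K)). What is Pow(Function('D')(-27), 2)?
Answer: 38742048900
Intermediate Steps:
Function('F')(K, N) = Mul(-10, K) (Function('F')(K, N) = Mul(-5, Mul(2, K)) = Mul(-10, K))
Function('D')(l) = Mul(-10, Pow(l, 3)) (Function('D')(l) = Mul(Mul(l, Mul(-10, l)), l) = Mul(Mul(-10, Pow(l, 2)), l) = Mul(-10, Pow(l, 3)))
Pow(Function('D')(-27), 2) = Pow(Mul(-10, Pow(-27, 3)), 2) = Pow(Mul(-10, -19683), 2) = Pow(196830, 2) = 38742048900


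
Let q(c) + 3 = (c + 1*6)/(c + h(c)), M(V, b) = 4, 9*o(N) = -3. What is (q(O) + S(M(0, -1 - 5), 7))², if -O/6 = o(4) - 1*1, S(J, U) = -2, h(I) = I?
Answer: 1089/64 ≈ 17.016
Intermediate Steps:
o(N) = -⅓ (o(N) = (⅑)*(-3) = -⅓)
O = 8 (O = -6*(-⅓ - 1*1) = -6*(-⅓ - 1) = -6*(-4/3) = 8)
q(c) = -3 + (6 + c)/(2*c) (q(c) = -3 + (c + 1*6)/(c + c) = -3 + (c + 6)/((2*c)) = -3 + (6 + c)*(1/(2*c)) = -3 + (6 + c)/(2*c))
(q(O) + S(M(0, -1 - 5), 7))² = ((-5/2 + 3/8) - 2)² = (-17/8 - 2)² = (-33/8)² = 1089/64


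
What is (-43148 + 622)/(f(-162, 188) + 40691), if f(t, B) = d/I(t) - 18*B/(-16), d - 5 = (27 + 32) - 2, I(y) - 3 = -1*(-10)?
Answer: -1105676/1063589 ≈ -1.0396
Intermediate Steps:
I(y) = 13 (I(y) = 3 - 1*(-10) = 3 + 10 = 13)
d = 62 (d = 5 + ((27 + 32) - 2) = 5 + (59 - 2) = 5 + 57 = 62)
f(t, B) = 62/13 + 9*B/8 (f(t, B) = 62/13 - 18*B/(-16) = 62*(1/13) - 18*B*(-1/16) = 62/13 + 9*B/8)
(-43148 + 622)/(f(-162, 188) + 40691) = (-43148 + 622)/((62/13 + (9/8)*188) + 40691) = -42526/((62/13 + 423/2) + 40691) = -42526/(5623/26 + 40691) = -42526/1063589/26 = -42526*26/1063589 = -1105676/1063589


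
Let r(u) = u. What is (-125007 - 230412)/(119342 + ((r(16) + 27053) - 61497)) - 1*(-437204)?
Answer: 37124385037/84914 ≈ 4.3720e+5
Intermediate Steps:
(-125007 - 230412)/(119342 + ((r(16) + 27053) - 61497)) - 1*(-437204) = (-125007 - 230412)/(119342 + ((16 + 27053) - 61497)) - 1*(-437204) = -355419/(119342 + (27069 - 61497)) + 437204 = -355419/(119342 - 34428) + 437204 = -355419/84914 + 437204 = 37124385037/84914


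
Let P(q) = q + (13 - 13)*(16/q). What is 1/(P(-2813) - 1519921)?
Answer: -1/1522734 ≈ -6.5671e-7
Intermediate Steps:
P(q) = q (P(q) = q + 0*(16/q) = q + 0 = q)
1/(P(-2813) - 1519921) = 1/(-2813 - 1519921) = 1/(-1522734) = -1/1522734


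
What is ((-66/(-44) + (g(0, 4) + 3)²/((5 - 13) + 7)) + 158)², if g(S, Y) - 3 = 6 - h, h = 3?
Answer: 24649/4 ≈ 6162.3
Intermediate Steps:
g(S, Y) = 6 (g(S, Y) = 3 + (6 - 1*3) = 3 + (6 - 3) = 3 + 3 = 6)
((-66/(-44) + (g(0, 4) + 3)²/((5 - 13) + 7)) + 158)² = ((-66/(-44) + (6 + 3)²/((5 - 13) + 7)) + 158)² = ((-66*(-1/44) + 9²/(-8 + 7)) + 158)² = ((3/2 + 81/(-1)) + 158)² = ((3/2 + 81*(-1)) + 158)² = ((3/2 - 81) + 158)² = (-159/2 + 158)² = (157/2)² = 24649/4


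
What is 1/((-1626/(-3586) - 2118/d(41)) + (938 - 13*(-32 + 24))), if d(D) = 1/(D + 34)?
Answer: -1793/282948931 ≈ -6.3368e-6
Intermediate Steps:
d(D) = 1/(34 + D)
1/((-1626/(-3586) - 2118/d(41)) + (938 - 13*(-32 + 24))) = 1/((-1626/(-3586) - 2118/(1/(34 + 41))) + (938 - 13*(-32 + 24))) = 1/((-1626*(-1/3586) - 2118/(1/75)) + (938 - 13*(-8))) = 1/((813/1793 - 2118/1/75) + (938 - 1*(-104))) = 1/((813/1793 - 2118*75) + (938 + 104)) = 1/((813/1793 - 158850) + 1042) = 1/(-284817237/1793 + 1042) = 1/(-282948931/1793) = -1793/282948931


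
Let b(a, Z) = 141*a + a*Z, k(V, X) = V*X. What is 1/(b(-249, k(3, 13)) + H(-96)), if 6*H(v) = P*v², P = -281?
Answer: -1/476436 ≈ -2.0989e-6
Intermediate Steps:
H(v) = -281*v²/6 (H(v) = (-281*v²)/6 = -281*v²/6)
b(a, Z) = 141*a + Z*a
1/(b(-249, k(3, 13)) + H(-96)) = 1/(-249*(141 + 3*13) - 281/6*(-96)²) = 1/(-249*(141 + 39) - 281/6*9216) = 1/(-249*180 - 431616) = 1/(-44820 - 431616) = 1/(-476436) = -1/476436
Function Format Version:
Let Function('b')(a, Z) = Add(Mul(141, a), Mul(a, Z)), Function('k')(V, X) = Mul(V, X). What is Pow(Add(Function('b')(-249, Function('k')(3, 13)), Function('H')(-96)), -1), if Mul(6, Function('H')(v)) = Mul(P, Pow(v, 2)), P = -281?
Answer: Rational(-1, 476436) ≈ -2.0989e-6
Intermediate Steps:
Function('H')(v) = Mul(Rational(-281, 6), Pow(v, 2)) (Function('H')(v) = Mul(Rational(1, 6), Mul(-281, Pow(v, 2))) = Mul(Rational(-281, 6), Pow(v, 2)))
Function('b')(a, Z) = Add(Mul(141, a), Mul(Z, a))
Pow(Add(Function('b')(-249, Function('k')(3, 13)), Function('H')(-96)), -1) = Pow(Add(Mul(-249, Add(141, Mul(3, 13))), Mul(Rational(-281, 6), Pow(-96, 2))), -1) = Pow(Add(Mul(-249, Add(141, 39)), Mul(Rational(-281, 6), 9216)), -1) = Pow(Add(Mul(-249, 180), -431616), -1) = Pow(Add(-44820, -431616), -1) = Pow(-476436, -1) = Rational(-1, 476436)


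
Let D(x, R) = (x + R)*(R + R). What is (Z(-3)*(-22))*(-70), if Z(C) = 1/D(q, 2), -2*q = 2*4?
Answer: -385/2 ≈ -192.50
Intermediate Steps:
q = -4 ≈ -4.0000
D(x, R) = 2*R*(R + x) (D(x, R) = (R + x)*(2*R) = 2*R*(R + x))
Z(C) = -1/8 (Z(C) = 1/(2*2*(2 - 4)) = 1/(2*2*(-2)) = 1/(-8) = -1/8)
(Z(-3)*(-22))*(-70) = -1/8*(-22)*(-70) = (11/4)*(-70) = -385/2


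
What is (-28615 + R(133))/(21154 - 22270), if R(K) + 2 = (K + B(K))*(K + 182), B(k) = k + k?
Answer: -8089/93 ≈ -86.979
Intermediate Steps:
B(k) = 2*k
R(K) = -2 + 3*K*(182 + K) (R(K) = -2 + (K + 2*K)*(K + 182) = -2 + (3*K)*(182 + K) = -2 + 3*K*(182 + K))
(-28615 + R(133))/(21154 - 22270) = (-28615 + (-2 + 3*133**2 + 546*133))/(21154 - 22270) = (-28615 + (-2 + 3*17689 + 72618))/(-1116) = (-28615 + (-2 + 53067 + 72618))*(-1/1116) = (-28615 + 125683)*(-1/1116) = 97068*(-1/1116) = -8089/93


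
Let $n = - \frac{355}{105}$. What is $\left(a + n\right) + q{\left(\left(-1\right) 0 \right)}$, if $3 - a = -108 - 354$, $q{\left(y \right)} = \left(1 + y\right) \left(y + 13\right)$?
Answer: $\frac{9967}{21} \approx 474.62$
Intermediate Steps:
$q{\left(y \right)} = \left(1 + y\right) \left(13 + y\right)$
$n = - \frac{71}{21}$ ($n = \left(-355\right) \frac{1}{105} = - \frac{71}{21} \approx -3.381$)
$a = 465$ ($a = 3 - \left(-108 - 354\right) = 3 - -462 = 3 + 462 = 465$)
$\left(a + n\right) + q{\left(\left(-1\right) 0 \right)} = \left(465 - \frac{71}{21}\right) + \left(13 + \left(\left(-1\right) 0\right)^{2} + 14 \left(\left(-1\right) 0\right)\right) = \frac{9694}{21} + \left(13 + 0^{2} + 14 \cdot 0\right) = \frac{9694}{21} + \left(13 + 0 + 0\right) = \frac{9694}{21} + 13 = \frac{9967}{21}$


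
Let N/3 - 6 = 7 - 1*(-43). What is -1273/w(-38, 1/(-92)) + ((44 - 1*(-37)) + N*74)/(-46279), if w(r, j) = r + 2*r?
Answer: 3025615/277674 ≈ 10.896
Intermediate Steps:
N = 168 (N = 18 + 3*(7 - 1*(-43)) = 18 + 3*(7 + 43) = 18 + 3*50 = 18 + 150 = 168)
w(r, j) = 3*r
-1273/w(-38, 1/(-92)) + ((44 - 1*(-37)) + N*74)/(-46279) = -1273/(3*(-38)) + ((44 - 1*(-37)) + 168*74)/(-46279) = -1273/(-114) + ((44 + 37) + 12432)*(-1/46279) = -1273*(-1/114) + (81 + 12432)*(-1/46279) = 67/6 + 12513*(-1/46279) = 67/6 - 12513/46279 = 3025615/277674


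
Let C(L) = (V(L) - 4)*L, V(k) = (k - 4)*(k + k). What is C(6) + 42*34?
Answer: 1548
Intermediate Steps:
V(k) = 2*k*(-4 + k) (V(k) = (-4 + k)*(2*k) = 2*k*(-4 + k))
C(L) = L*(-4 + 2*L*(-4 + L)) (C(L) = (2*L*(-4 + L) - 4)*L = (-4 + 2*L*(-4 + L))*L = L*(-4 + 2*L*(-4 + L)))
C(6) + 42*34 = 2*6*(-2 + 6*(-4 + 6)) + 42*34 = 2*6*(-2 + 6*2) + 1428 = 2*6*(-2 + 12) + 1428 = 2*6*10 + 1428 = 120 + 1428 = 1548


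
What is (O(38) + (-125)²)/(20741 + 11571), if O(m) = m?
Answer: 15663/32312 ≈ 0.48474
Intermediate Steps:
(O(38) + (-125)²)/(20741 + 11571) = (38 + (-125)²)/(20741 + 11571) = (38 + 15625)/32312 = 15663*(1/32312) = 15663/32312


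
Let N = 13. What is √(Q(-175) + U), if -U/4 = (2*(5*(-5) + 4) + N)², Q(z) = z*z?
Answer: 3*√3029 ≈ 165.11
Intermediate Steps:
Q(z) = z²
U = -3364 (U = -4*(2*(5*(-5) + 4) + 13)² = -4*(2*(-25 + 4) + 13)² = -4*(2*(-21) + 13)² = -4*(-42 + 13)² = -4*(-29)² = -4*841 = -3364)
√(Q(-175) + U) = √((-175)² - 3364) = √(30625 - 3364) = √27261 = 3*√3029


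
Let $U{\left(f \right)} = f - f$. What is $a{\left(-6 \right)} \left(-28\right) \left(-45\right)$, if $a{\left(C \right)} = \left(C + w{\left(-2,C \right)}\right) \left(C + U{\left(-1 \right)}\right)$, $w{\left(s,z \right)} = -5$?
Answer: $83160$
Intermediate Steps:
$U{\left(f \right)} = 0$
$a{\left(C \right)} = C \left(-5 + C\right)$ ($a{\left(C \right)} = \left(C - 5\right) \left(C + 0\right) = \left(-5 + C\right) C = C \left(-5 + C\right)$)
$a{\left(-6 \right)} \left(-28\right) \left(-45\right) = - 6 \left(-5 - 6\right) \left(-28\right) \left(-45\right) = \left(-6\right) \left(-11\right) \left(-28\right) \left(-45\right) = 66 \left(-28\right) \left(-45\right) = \left(-1848\right) \left(-45\right) = 83160$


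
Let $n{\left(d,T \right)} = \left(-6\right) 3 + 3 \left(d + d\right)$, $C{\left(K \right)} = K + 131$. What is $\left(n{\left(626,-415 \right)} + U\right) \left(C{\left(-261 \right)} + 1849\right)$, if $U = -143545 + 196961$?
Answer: $98247726$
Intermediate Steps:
$U = 53416$
$C{\left(K \right)} = 131 + K$
$n{\left(d,T \right)} = -18 + 6 d$ ($n{\left(d,T \right)} = -18 + 3 \cdot 2 d = -18 + 6 d$)
$\left(n{\left(626,-415 \right)} + U\right) \left(C{\left(-261 \right)} + 1849\right) = \left(\left(-18 + 6 \cdot 626\right) + 53416\right) \left(\left(131 - 261\right) + 1849\right) = \left(\left(-18 + 3756\right) + 53416\right) \left(-130 + 1849\right) = \left(3738 + 53416\right) 1719 = 57154 \cdot 1719 = 98247726$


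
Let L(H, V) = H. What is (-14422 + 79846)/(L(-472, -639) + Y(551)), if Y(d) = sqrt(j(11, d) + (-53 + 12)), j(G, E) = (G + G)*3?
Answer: -65424/467 ≈ -140.09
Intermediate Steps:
j(G, E) = 6*G (j(G, E) = (2*G)*3 = 6*G)
Y(d) = 5 (Y(d) = sqrt(6*11 + (-53 + 12)) = sqrt(66 - 41) = sqrt(25) = 5)
(-14422 + 79846)/(L(-472, -639) + Y(551)) = (-14422 + 79846)/(-472 + 5) = 65424/(-467) = 65424*(-1/467) = -65424/467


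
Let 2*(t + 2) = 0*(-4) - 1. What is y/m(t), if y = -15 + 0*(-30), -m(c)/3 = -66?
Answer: -5/66 ≈ -0.075758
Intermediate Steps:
t = -5/2 (t = -2 + (0*(-4) - 1)/2 = -2 + (0 - 1)/2 = -2 + (½)*(-1) = -2 - ½ = -5/2 ≈ -2.5000)
m(c) = 198 (m(c) = -3*(-66) = 198)
y = -15 (y = -15 + 0 = -15)
y/m(t) = -15/198 = -15*1/198 = -5/66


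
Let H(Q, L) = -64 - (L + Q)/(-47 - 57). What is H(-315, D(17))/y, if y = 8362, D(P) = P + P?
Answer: -6937/869648 ≈ -0.0079768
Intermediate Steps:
D(P) = 2*P
H(Q, L) = -64 + L/104 + Q/104 (H(Q, L) = -64 - (L + Q)/(-104) = -64 - (L + Q)*(-1)/104 = -64 - (-L/104 - Q/104) = -64 + (L/104 + Q/104) = -64 + L/104 + Q/104)
H(-315, D(17))/y = (-64 + (2*17)/104 + (1/104)*(-315))/8362 = (-64 + (1/104)*34 - 315/104)*(1/8362) = (-64 + 17/52 - 315/104)*(1/8362) = -6937/104*1/8362 = -6937/869648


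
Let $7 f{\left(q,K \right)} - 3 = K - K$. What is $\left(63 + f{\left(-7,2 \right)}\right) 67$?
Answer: $\frac{29748}{7} \approx 4249.7$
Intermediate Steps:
$f{\left(q,K \right)} = \frac{3}{7}$ ($f{\left(q,K \right)} = \frac{3}{7} + \frac{K - K}{7} = \frac{3}{7} + \frac{1}{7} \cdot 0 = \frac{3}{7} + 0 = \frac{3}{7}$)
$\left(63 + f{\left(-7,2 \right)}\right) 67 = \left(63 + \frac{3}{7}\right) 67 = \frac{444}{7} \cdot 67 = \frac{29748}{7}$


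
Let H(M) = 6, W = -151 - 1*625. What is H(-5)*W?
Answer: -4656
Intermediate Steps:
W = -776 (W = -151 - 625 = -776)
H(-5)*W = 6*(-776) = -4656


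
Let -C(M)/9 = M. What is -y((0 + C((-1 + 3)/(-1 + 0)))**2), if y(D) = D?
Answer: -324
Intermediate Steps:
C(M) = -9*M
-y((0 + C((-1 + 3)/(-1 + 0)))**2) = -(0 - 9*(-1 + 3)/(-1 + 0))**2 = -(0 - 18/(-1))**2 = -(0 - 18*(-1))**2 = -(0 - 9*(-2))**2 = -(0 + 18)**2 = -1*18**2 = -1*324 = -324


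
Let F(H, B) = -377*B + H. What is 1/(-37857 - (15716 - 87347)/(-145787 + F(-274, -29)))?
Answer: -19304/730801761 ≈ -2.6415e-5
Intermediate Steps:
F(H, B) = H - 377*B
1/(-37857 - (15716 - 87347)/(-145787 + F(-274, -29))) = 1/(-37857 - (15716 - 87347)/(-145787 + (-274 - 377*(-29)))) = 1/(-37857 - (-71631)/(-145787 + (-274 + 10933))) = 1/(-37857 - (-71631)/(-145787 + 10659)) = 1/(-37857 - (-71631)/(-135128)) = 1/(-37857 - (-71631)*(-1)/135128) = 1/(-37857 - 1*10233/19304) = 1/(-37857 - 10233/19304) = 1/(-730801761/19304) = -19304/730801761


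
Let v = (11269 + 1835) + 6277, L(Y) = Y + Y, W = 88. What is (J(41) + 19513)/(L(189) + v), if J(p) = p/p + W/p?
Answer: 800162/810119 ≈ 0.98771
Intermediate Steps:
L(Y) = 2*Y
v = 19381 (v = 13104 + 6277 = 19381)
J(p) = 1 + 88/p (J(p) = p/p + 88/p = 1 + 88/p)
(J(41) + 19513)/(L(189) + v) = ((88 + 41)/41 + 19513)/(2*189 + 19381) = ((1/41)*129 + 19513)/(378 + 19381) = (129/41 + 19513)/19759 = (800162/41)*(1/19759) = 800162/810119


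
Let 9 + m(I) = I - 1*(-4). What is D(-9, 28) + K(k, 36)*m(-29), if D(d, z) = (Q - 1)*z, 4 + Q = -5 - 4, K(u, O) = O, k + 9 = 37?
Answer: -1616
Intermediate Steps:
k = 28 (k = -9 + 37 = 28)
Q = -13 (Q = -4 + (-5 - 4) = -4 - 9 = -13)
m(I) = -5 + I (m(I) = -9 + (I - 1*(-4)) = -9 + (I + 4) = -9 + (4 + I) = -5 + I)
D(d, z) = -14*z (D(d, z) = (-13 - 1)*z = -14*z)
D(-9, 28) + K(k, 36)*m(-29) = -14*28 + 36*(-5 - 29) = -392 + 36*(-34) = -392 - 1224 = -1616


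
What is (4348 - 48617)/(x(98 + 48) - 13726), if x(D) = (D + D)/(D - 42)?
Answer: 1150994/356803 ≈ 3.2259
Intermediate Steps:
x(D) = 2*D/(-42 + D) (x(D) = (2*D)/(-42 + D) = 2*D/(-42 + D))
(4348 - 48617)/(x(98 + 48) - 13726) = (4348 - 48617)/(2*(98 + 48)/(-42 + (98 + 48)) - 13726) = -44269/(2*146/(-42 + 146) - 13726) = -44269/(2*146/104 - 13726) = -44269/(2*146*(1/104) - 13726) = -44269/(73/26 - 13726) = -44269/(-356803/26) = -44269*(-26/356803) = 1150994/356803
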